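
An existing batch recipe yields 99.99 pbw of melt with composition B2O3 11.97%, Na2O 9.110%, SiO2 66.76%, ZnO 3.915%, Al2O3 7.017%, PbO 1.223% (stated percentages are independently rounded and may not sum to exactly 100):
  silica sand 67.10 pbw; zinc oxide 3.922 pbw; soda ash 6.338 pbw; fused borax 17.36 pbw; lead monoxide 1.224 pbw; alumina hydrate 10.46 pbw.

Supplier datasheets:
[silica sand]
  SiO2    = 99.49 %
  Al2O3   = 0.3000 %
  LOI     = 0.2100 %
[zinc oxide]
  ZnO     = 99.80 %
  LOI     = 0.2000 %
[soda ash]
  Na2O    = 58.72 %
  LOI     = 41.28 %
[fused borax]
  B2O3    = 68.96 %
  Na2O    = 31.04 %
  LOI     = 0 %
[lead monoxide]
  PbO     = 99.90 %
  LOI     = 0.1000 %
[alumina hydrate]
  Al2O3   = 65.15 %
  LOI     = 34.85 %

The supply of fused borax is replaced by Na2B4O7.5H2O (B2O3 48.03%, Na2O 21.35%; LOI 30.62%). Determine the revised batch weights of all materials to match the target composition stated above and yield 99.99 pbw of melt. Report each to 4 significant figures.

All arithmetic carries exact precision from first step to last — intermediates are displayed rounded to 4 significant digits at each printed step. A single rounding finalizes each reported value; all derived quantities (the yield, totals, glass mass, ignition loss, six oxide percentages) are computed using the weight values for 99.99 pbw of glass in exact precision, precisely as stated by the problem or answer text.
Oxide-by-oxide targets in 99.99 pbw melt:
  B2O3: 11.97% × 99.99 = 11.97 pbw
  Na2O: 9.110% × 99.99 = 9.109 pbw
  SiO2: 66.76% × 99.99 = 66.75 pbw
  ZnO: 3.915% × 99.99 = 3.915 pbw
  Al2O3: 7.017% × 99.99 = 7.016 pbw
  PbO: 1.223% × 99.99 = 1.223 pbw
Oxide-by-oxide audit per the reported batch figures, against the basis in use (summed amounts equal target values exact up to rounding of places):
  B2O3: 24.92·0.4803 = 11.97 pbw (target 11.97 pbw)
  Na2O: 6.452·0.5872 + 24.92·0.2135 = 9.109 pbw (target 9.109 pbw)
  SiO2: 67.10·0.9949 = 66.76 pbw (target 66.75 pbw)
  ZnO: 3.922·0.9980 = 3.914 pbw (target 3.915 pbw)
  Al2O3: 67.10·0.003000 + 10.46·0.6515 = 7.016 pbw (target 7.016 pbw)
  PbO: 1.224·0.9990 = 1.223 pbw (target 1.223 pbw)
Glass-mass sanity pass: total batch − LOI = 99.99 pbw (oxide target masses add up to 99.99 pbw; the stated basis being 99.99 pbw — a pure rounding effect).
Batch total: Σ batch = 114.1 pbw; the LOI term Σ batch·LOI equals 14.09 pbw; glass ÷ batch gives a yield of 87.65%.

Revised batch per 99.99 pbw melt:
  silica sand: 67.10 pbw
  zinc oxide: 3.922 pbw
  soda ash: 6.452 pbw
  Na2B4O7.5H2O: 24.92 pbw
  lead monoxide: 1.224 pbw
  alumina hydrate: 10.46 pbw
Total batch = 114.1 pbw; LOI loss = 14.09 pbw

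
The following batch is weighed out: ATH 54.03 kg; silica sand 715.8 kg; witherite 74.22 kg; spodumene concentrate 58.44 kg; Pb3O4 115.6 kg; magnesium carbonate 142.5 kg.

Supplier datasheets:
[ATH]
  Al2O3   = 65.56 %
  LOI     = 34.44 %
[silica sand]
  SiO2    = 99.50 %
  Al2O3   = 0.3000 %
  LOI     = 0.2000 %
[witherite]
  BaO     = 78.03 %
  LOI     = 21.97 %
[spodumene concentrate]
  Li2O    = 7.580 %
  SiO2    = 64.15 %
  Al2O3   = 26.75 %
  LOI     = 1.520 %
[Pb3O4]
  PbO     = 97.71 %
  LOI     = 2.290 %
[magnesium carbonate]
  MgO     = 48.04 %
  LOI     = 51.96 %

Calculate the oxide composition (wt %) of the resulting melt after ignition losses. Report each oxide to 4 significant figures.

Each numeric step holds exact precision through the solve. In-progress results appear, rounded to four significant figures, in the printout — every reported result includes exactly one rounding. Derived quantities are rebuilt using the weight values on 1047 kg of glass at exact precision (glass mass, LOI, the totals, six oxide percentages, yield), as they appear in the question or the answer.
What the batch supplies per oxide:
  Li2O: 58.44·0.07580 = 4.430 kg
  SiO2: 715.8·0.9950 + 58.44·0.6415 = 749.7 kg
  BaO: 74.22·0.7803 = 57.91 kg
  PbO: 115.6·0.9771 = 113.0 kg
  MgO: 142.5·0.4804 = 68.46 kg
  Al2O3: 54.03·0.6556 + 715.8·0.003000 + 58.44·0.2675 = 53.20 kg
LOI: 54.03·0.3444 + 715.8·0.002000 + 74.22·0.2197 + 58.44·0.01520 + 115.6·0.02290 + 142.5·0.5196 = 113.9 kg
batch − LOI leaves glass = 1161 − 113.9 = 1047 kg (consistent with Σ oxide mass)
wt % = oxide mass / glass mass × 100

Glass mass = 1047 kg (batch 1161 − LOI 113.9).
Composition: Li2O 0.4232%, SiO2 71.63%, BaO 5.533%, PbO 10.79%, MgO 6.540%, Al2O3 5.083%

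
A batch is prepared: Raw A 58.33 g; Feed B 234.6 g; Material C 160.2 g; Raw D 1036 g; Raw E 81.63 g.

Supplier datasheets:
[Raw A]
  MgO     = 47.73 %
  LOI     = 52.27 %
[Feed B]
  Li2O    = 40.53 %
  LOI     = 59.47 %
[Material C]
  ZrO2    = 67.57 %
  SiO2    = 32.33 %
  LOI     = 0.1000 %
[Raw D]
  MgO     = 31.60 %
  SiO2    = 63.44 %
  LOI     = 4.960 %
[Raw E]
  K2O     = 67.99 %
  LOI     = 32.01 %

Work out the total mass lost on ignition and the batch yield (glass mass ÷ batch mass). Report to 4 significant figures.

All arithmetic keeps exact precision throughout. In-progress results are displayed rounded to 4 significant digits — exactly one rounding lands on every reported figure; derived quantities are recomputed in full float precision (ignition loss, five oxide percentages, the totals, yield, glass mass) from the weighed amounts at 1323 g of glass as set out in either problem or answer.
Each material's LOI contribution:
  Raw A: 58.33 × 0.5227 = 30.49 g
  Feed B: 234.6 × 0.5947 = 139.5 g
  Material C: 160.2 × 0.001000 = 0.1602 g
  Raw D: 1036 × 0.04960 = 51.39 g
  Raw E: 81.63 × 0.3201 = 26.13 g
Total LOI = 247.7 g
Glass = batch − LOI = 1571 − 247.7 = 1323 g

LOI loss = 247.7 g; glass = 1323 g; yield = 84.23%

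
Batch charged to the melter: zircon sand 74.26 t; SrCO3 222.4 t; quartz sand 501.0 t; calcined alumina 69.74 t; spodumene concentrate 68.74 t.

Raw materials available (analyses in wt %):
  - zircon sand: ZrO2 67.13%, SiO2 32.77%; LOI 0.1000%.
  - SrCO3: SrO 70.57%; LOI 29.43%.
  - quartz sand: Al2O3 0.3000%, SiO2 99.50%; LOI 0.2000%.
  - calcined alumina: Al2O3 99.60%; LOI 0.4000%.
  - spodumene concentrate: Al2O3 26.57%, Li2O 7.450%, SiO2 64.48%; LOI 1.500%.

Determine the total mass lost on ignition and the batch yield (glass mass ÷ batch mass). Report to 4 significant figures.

In-progress results are displayed rounded to four significant digits across the worked steps. Every computation carries full float precision all the way through. A single rounding completes each reported figure. Derived quantities, including ignition loss, net glass mass, yield, the totals, the five compositions, are carried from the weighed amounts for 868.3 t of glass in full precision exactly as printed in question or answer.
Material-by-material LOI:
  zircon sand: 74.26 × 0.001000 = 0.07426 t
  SrCO3: 222.4 × 0.2943 = 65.45 t
  quartz sand: 501.0 × 0.002000 = 1.002 t
  calcined alumina: 69.74 × 0.004000 = 0.2790 t
  spodumene concentrate: 68.74 × 0.01500 = 1.031 t
Total LOI = 67.84 t
Glass = batch − LOI = 936.1 − 67.84 = 868.3 t

LOI loss = 67.84 t; glass = 868.3 t; yield = 92.75%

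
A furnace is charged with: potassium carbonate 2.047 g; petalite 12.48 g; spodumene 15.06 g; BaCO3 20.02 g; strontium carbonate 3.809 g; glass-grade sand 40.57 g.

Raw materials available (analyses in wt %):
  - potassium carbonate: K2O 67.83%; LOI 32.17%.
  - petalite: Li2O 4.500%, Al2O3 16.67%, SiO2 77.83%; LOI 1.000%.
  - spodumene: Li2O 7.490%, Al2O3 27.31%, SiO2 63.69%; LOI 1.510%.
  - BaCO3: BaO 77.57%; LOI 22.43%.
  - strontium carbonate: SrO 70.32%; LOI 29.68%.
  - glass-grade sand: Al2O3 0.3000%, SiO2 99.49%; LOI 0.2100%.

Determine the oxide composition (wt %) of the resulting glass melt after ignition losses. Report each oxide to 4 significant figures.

Glass mass = 87.27 g (batch 93.99 − LOI 6.717).
Composition: BaO 17.79%, Li2O 1.936%, Al2O3 7.236%, K2O 1.591%, SrO 3.069%, SiO2 68.37%

The intermediate values are shown rounded to four significant figures between the steps. Every computation keeps full precision in every operation. Every reported result includes exactly one rounding; derived quantities, including the yield, net glass mass, the totals, LOI, six oxide percentages, are rebuilt starting from the weights on 87.27 g of glass at full precision, as set out in problem or answer.
Oxide-by-oxide delivered mass:
  BaO: 20.02·0.7757 = 15.53 g
  Li2O: 12.48·0.04500 + 15.06·0.07490 = 1.690 g
  Al2O3: 12.48·0.1667 + 15.06·0.2731 + 40.57·0.003000 = 6.315 g
  K2O: 2.047·0.6783 = 1.388 g
  SrO: 3.809·0.7032 = 2.678 g
  SiO2: 12.48·0.7783 + 15.06·0.6369 + 40.57·0.9949 = 59.67 g
LOI: 2.047·0.3217 + 12.48·0.01000 + 15.06·0.01510 + 20.02·0.2243 + 3.809·0.2968 + 40.57·0.002100 = 6.717 g
Resulting glass, batch − LOI: 93.99 − 6.717 = 87.27 g (the oxide masses sum to this)
each oxide over glass, ×100, is wt %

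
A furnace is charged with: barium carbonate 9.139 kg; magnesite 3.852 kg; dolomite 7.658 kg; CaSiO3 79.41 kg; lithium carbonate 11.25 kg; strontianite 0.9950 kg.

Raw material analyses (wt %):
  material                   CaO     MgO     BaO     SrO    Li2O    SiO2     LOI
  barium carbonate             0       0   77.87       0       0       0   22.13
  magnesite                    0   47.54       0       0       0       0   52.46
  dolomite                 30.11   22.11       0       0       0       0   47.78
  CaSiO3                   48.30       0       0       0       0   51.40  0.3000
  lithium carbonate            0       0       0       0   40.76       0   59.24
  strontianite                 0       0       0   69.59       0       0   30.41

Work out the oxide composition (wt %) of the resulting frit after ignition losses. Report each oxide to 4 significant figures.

Glass mass = 97.40 kg (batch 112.3 − LOI 14.91).
Composition: CaO 41.75%, MgO 3.619%, BaO 7.307%, SrO 0.7109%, Li2O 4.708%, SiO2 41.91%

Values along the way appear rounded off to 4 significant figures within the worked lines; each numeric step holds full precision through the solve. Each reported number is rounded once only; all derived quantities, including yield, glass mass, the totals, LOI, six oxide percentages, are carried using the weight values for 97.40 kg of glass at full float precision as given in the problem or the answer.
What the batch supplies per oxide:
  CaO: 7.658·0.3011 + 79.41·0.4830 = 40.66 kg
  MgO: 3.852·0.4754 + 7.658·0.2211 = 3.524 kg
  BaO: 9.139·0.7787 = 7.117 kg
  SrO: 0.9950·0.6959 = 0.6924 kg
  Li2O: 11.25·0.4076 = 4.586 kg
  SiO2: 79.41·0.5140 = 40.82 kg
LOI: 9.139·0.2213 + 3.852·0.5246 + 7.658·0.4778 + 79.41·0.003000 + 11.25·0.5924 + 0.9950·0.3041 = 14.91 kg
batch − LOI leaves glass = 112.3 − 14.91 = 97.40 kg (the oxide masses sum to this)
wt % = 100 × oxide mass / glass mass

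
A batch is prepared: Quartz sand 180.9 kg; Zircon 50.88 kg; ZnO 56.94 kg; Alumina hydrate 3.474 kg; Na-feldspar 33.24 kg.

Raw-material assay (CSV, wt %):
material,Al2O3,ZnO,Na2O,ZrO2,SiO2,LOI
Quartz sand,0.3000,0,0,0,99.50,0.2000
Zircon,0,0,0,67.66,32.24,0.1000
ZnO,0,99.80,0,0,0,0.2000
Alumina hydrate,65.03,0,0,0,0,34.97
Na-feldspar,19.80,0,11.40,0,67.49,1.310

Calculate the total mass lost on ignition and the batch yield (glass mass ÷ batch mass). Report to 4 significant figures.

LOI loss = 2.177 kg; glass = 323.3 kg; yield = 99.33%

Rounding to four significant figures governs each mid-chain value as shown — all internal work keeps exact precision from start to finish. Every reported number is rounded exactly once — derived quantities are re-derived from the batch weights at 323.3 kg of glass in full precision (the yield, net glass mass, the five compositions, totals, ignition loss) exactly as printed in the question or the answer.
Each material's LOI contribution:
  Quartz sand: 180.9 × 0.002000 = 0.3618 kg
  Zircon: 50.88 × 0.001000 = 0.05088 kg
  ZnO: 56.94 × 0.002000 = 0.1139 kg
  Alumina hydrate: 3.474 × 0.3497 = 1.215 kg
  Na-feldspar: 33.24 × 0.01310 = 0.4354 kg
Total LOI = 2.177 kg
Glass = batch − LOI = 325.4 − 2.177 = 323.3 kg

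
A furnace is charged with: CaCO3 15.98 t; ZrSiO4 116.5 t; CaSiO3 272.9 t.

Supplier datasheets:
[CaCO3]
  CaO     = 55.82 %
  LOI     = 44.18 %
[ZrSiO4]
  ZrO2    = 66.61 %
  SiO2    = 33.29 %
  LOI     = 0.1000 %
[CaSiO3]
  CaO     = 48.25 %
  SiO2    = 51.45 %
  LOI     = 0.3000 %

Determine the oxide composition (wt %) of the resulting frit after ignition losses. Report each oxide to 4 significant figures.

The whole derivation holds full float precision throughout — values along the way appear (rounded to 4 significant figures) as written; every reported result receives exactly one rounding; all derived quantities are rebuilt from the batch weights at 397.4 t of glass in full precision (LOI, glass mass, the three compositions, the yield, the totals) as they appear in problem or answer.
What the batch supplies per oxide:
  CaO: 15.98·0.5582 + 272.9·0.4825 = 140.6 t
  ZrO2: 116.5·0.6661 = 77.60 t
  SiO2: 116.5·0.3329 + 272.9·0.5145 = 179.2 t
LOI: 15.98·0.4418 + 116.5·0.001000 + 272.9·0.003000 = 7.995 t
Glass = total batch minus LOI = 405.4 − 7.995 = 397.4 t (equal to the oxide-mass sum)
each oxide over glass, ×100, is wt %

Glass mass = 397.4 t (batch 405.4 − LOI 7.995).
Composition: CaO 35.38%, ZrO2 19.53%, SiO2 45.09%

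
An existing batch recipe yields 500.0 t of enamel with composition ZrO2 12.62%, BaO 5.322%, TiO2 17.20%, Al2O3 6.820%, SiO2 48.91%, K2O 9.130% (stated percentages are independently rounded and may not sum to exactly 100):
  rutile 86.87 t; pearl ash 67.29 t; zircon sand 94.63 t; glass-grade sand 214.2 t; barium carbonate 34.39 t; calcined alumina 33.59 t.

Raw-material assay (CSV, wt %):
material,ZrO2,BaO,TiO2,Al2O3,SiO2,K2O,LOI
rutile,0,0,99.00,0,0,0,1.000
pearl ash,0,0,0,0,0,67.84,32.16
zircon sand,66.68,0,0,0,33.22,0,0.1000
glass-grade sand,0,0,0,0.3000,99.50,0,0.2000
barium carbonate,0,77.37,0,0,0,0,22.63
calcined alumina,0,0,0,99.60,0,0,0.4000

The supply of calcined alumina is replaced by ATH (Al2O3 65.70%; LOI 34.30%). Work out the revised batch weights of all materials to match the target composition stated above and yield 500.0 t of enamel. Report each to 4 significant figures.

Revised batch per 500.0 t enamel:
  rutile: 86.87 t
  pearl ash: 67.29 t
  zircon sand: 94.63 t
  glass-grade sand: 214.2 t
  barium carbonate: 34.39 t
  ATH: 50.92 t
Total batch = 548.3 t; LOI loss = 48.28 t

Each numeric step maintains exact precision at each step. In-progress results are displayed, rounded to 4 significant figures, in the working; exactly one rounding is applied to every reported number — derived quantities, which include six oxide percentages, net glass mass, ignition loss, the totals, the yield, are re-derived in exact precision, as quoted within the problem or answer text, starting from the weights per 500.0 t of glass.
Per-oxide target masses for 500.0 t enamel:
  ZrO2: 12.62% × 500.0 = 63.10 t
  BaO: 5.322% × 500.0 = 26.61 t
  TiO2: 17.20% × 500.0 = 86.00 t
  Al2O3: 6.820% × 500.0 = 34.10 t
  SiO2: 48.91% × 500.0 = 244.6 t
  K2O: 9.130% × 500.0 = 45.65 t
Sums-versus-targets review from the weights as reported, per the basis as stated (oxide sums agree with the targets modulo rounding of the values):
  ZrO2: 94.63·0.6668 = 63.10 t (target 63.10 t)
  BaO: 34.39·0.7737 = 26.61 t (target 26.61 t)
  TiO2: 86.87·0.9900 = 86.00 t (target 86.00 t)
  Al2O3: 214.2·0.003000 + 50.92·0.6570 = 34.10 t (target 34.10 t)
  SiO2: 94.63·0.3322 + 214.2·0.9950 = 244.6 t (target 244.6 t)
  K2O: 67.29·0.6784 = 45.65 t (target 45.65 t)
Auditing the glass mass value: total charge less LOI = 500.0 t (the Σ of target masses is 500.0 t; versus the stated basis of 500.0 t — rounding explains the deltas).
Whole-batch sum: Σ batch = 548.3 t; LOI loss = Σ batch·LOI = 48.28 t; yield, glass over the total, = 91.19%.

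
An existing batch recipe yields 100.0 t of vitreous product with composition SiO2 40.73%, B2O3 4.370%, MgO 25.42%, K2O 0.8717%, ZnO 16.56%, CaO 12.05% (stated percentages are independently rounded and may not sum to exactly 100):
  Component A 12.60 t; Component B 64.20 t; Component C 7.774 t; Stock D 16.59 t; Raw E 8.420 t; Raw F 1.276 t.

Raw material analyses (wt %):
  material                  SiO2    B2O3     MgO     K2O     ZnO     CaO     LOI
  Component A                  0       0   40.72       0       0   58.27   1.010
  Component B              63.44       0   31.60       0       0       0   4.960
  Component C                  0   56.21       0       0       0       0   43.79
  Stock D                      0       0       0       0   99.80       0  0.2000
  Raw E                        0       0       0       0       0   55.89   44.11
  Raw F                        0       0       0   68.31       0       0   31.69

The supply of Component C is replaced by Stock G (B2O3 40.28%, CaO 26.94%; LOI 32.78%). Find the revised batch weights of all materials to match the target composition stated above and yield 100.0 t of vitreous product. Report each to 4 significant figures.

Working values are shown, with 4-significant-digit rounding, at each printed step; full float precision is maintained in every operation — exactly one rounding lands on each reported number; derived quantities, including the six compositions, net glass mass, the totals, the yield, LOI, are carried from the weighed amounts on 100.0 t of glass in exact precision exactly as printed in either problem or answer.
Oxide-by-oxide targets in 100.0 t vitreous product:
  SiO2: 40.73% × 100.0 = 40.73 t
  B2O3: 4.370% × 100.0 = 4.370 t
  MgO: 25.42% × 100.0 = 25.42 t
  K2O: 0.8717% × 100.0 = 0.8717 t
  ZnO: 16.56% × 100.0 = 16.56 t
  CaO: 12.05% × 100.0 = 12.05 t
Verifying the oxide balance on the weights just shown, on the stated basis (target by target, the sums agree up to rounding of the answer):
  SiO2: 64.20·0.6344 = 40.73 t (target 40.73 t)
  B2O3: 10.85·0.4028 = 4.370 t (target 4.370 t)
  MgO: 12.60·0.4072 + 64.20·0.3160 = 25.42 t (target 25.42 t)
  K2O: 1.276·0.6831 = 0.8716 t (target 0.8717 t)
  ZnO: 16.59·0.9980 = 16.56 t (target 16.56 t)
  CaO: 12.60·0.5827 + 10.85·0.2694 + 3.191·0.5589 = 12.05 t (target 12.05 t)
Glass-mass bookkeeping: total batch − LOI = 99.99 t (oxide target masses add up to 100.0 t; against the stated basis, 100.0 t — rounding explains the deltas).
Batch grand total — Σ batch = 108.7 t; LOI loss = Σ batch·LOI = 8.713 t; the yield ratio, glass ÷ batch: 91.98%.

Revised batch per 100.0 t vitreous product:
  Component A: 12.60 t
  Component B: 64.20 t
  Stock G: 10.85 t
  Stock D: 16.59 t
  Raw E: 3.191 t
  Raw F: 1.276 t
Total batch = 108.7 t; LOI loss = 8.713 t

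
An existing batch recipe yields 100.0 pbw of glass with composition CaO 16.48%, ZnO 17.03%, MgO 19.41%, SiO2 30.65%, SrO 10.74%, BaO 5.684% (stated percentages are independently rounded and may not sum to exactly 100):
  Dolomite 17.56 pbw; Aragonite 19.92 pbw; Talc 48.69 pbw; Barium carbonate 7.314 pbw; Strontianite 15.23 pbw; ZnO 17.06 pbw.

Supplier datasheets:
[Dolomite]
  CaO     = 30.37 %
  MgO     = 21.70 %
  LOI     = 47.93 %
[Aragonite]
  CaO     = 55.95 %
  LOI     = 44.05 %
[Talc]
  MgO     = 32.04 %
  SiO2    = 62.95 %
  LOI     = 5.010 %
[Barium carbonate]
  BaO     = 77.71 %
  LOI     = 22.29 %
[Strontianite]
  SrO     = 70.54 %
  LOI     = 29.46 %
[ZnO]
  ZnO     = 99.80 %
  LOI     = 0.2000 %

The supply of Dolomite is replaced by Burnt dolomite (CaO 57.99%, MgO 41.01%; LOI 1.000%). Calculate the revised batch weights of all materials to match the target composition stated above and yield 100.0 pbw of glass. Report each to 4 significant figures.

The working math carries exact precision throughout — values along the way are shown (rounded to 4 significant digits) alongside each step. Each reported result receives exactly one rounding; the derived quantities (the yield, glass mass, totals, ignition loss, six oxide percentages) are re-derived at exact precision from the batch weights for 100.0 pbw of glass as written in either problem or answer.
Target masses of each oxide per 100.0 pbw glass:
  CaO: 16.48% × 100.0 = 16.48 pbw
  ZnO: 17.03% × 100.0 = 17.03 pbw
  MgO: 19.41% × 100.0 = 19.41 pbw
  SiO2: 30.65% × 100.0 = 30.65 pbw
  SrO: 10.74% × 100.0 = 10.74 pbw
  BaO: 5.684% × 100.0 = 5.684 pbw
Per-oxide balance check with the batch weights as given, at the basis given (delivered sums recover each target inside rounding margins):
  CaO: 9.290·0.5799 + 19.83·0.5595 = 16.48 pbw (target 16.48 pbw)
  ZnO: 17.06·0.9980 = 17.03 pbw (target 17.03 pbw)
  MgO: 9.290·0.4101 + 48.69·0.3204 = 19.41 pbw (target 19.41 pbw)
  SiO2: 48.69·0.6295 = 30.65 pbw (target 30.65 pbw)
  SrO: 15.23·0.7054 = 10.74 pbw (target 10.74 pbw)
  BaO: 7.314·0.7771 = 5.684 pbw (target 5.684 pbw)
Mass balance on the glass: Σ batch − LOI loss = 100.0 pbw (the Σ of target masses is 99.99 pbw; stated basis 100.0 pbw — any gap is answer rounding).
Total batch = Σ batch = 117.4 pbw; ignition loss, Σ(batch × LOI) = 17.42 pbw; yield = glass ÷ total batch = 85.16%.

Revised batch per 100.0 pbw glass:
  Burnt dolomite: 9.290 pbw
  Aragonite: 19.83 pbw
  Talc: 48.69 pbw
  Barium carbonate: 7.314 pbw
  Strontianite: 15.23 pbw
  ZnO: 17.06 pbw
Total batch = 117.4 pbw; LOI loss = 17.42 pbw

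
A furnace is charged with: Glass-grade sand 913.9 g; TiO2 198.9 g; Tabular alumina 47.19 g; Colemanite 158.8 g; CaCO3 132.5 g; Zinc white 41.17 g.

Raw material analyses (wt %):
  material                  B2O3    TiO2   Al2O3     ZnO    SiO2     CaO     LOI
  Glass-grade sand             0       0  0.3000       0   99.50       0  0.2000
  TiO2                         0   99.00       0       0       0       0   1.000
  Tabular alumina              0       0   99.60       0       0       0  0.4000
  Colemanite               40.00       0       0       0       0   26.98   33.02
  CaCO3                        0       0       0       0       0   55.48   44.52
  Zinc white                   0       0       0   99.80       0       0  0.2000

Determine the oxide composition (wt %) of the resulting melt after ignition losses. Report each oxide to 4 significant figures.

Every computation runs at full precision at all times; intermediates appear rounded off to 4 significant digits at each printed step. Each reported result takes exactly one rounding. All derived quantities, including net glass mass, the totals, ignition loss, yield, six oxide percentages, are recomputed starting from the weights for 1377 g of glass in exact precision, as they appear in problem or answer.
Oxide masses out of the charge:
  B2O3: 158.8·0.4000 = 63.52 g
  TiO2: 198.9·0.9900 = 196.9 g
  Al2O3: 913.9·0.003000 + 47.19·0.9960 = 49.74 g
  ZnO: 41.17·0.9980 = 41.09 g
  SiO2: 913.9·0.9950 = 909.3 g
  CaO: 158.8·0.2698 + 132.5·0.5548 = 116.4 g
LOI: 913.9·0.002000 + 198.9·0.01000 + 47.19·0.004000 + 158.8·0.3302 + 132.5·0.4452 + 41.17·0.002000 = 115.5 g
Resulting glass, batch − LOI: 1492 − 115.5 = 1377 g (= the summed oxide contributions)
wt % = oxide mass / glass mass × 100

Glass mass = 1377 g (batch 1492 − LOI 115.5).
Composition: B2O3 4.613%, TiO2 14.30%, Al2O3 3.613%, ZnO 2.984%, SiO2 66.04%, CaO 8.450%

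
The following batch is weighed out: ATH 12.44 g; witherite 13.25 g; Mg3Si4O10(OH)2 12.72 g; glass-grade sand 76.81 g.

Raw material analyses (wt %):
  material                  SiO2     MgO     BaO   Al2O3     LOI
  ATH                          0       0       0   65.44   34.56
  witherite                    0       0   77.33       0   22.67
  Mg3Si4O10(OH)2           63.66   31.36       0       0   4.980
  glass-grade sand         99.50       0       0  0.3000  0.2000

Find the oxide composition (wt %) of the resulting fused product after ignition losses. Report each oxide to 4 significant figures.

Glass mass = 107.1 g (batch 115.2 − LOI 8.090).
Composition: SiO2 78.90%, MgO 3.724%, BaO 9.564%, Al2O3 7.814%

Rounding to 4 significant figures extends to each intermediate as printed — every computation carries exact precision in all steps; every reported number undergoes a single rounding. Derived quantities (four oxide percentages, net glass mass, totals, LOI, yield) are computed at full precision starting from the weights for 107.1 g of glass, as set out in the problem or the answer.
Delivered oxide masses:
  SiO2: 12.72·0.6366 + 76.81·0.9950 = 84.52 g
  MgO: 12.72·0.3136 = 3.989 g
  BaO: 13.25·0.7733 = 10.25 g
  Al2O3: 12.44·0.6544 + 76.81·0.003000 = 8.371 g
LOI: 12.44·0.3456 + 13.25·0.2267 + 12.72·0.04980 + 76.81·0.002000 = 8.090 g
Glass = total batch minus LOI = 115.2 − 8.090 = 107.1 g (the oxide masses sum to this)
each wt % is 100 × oxide ÷ glass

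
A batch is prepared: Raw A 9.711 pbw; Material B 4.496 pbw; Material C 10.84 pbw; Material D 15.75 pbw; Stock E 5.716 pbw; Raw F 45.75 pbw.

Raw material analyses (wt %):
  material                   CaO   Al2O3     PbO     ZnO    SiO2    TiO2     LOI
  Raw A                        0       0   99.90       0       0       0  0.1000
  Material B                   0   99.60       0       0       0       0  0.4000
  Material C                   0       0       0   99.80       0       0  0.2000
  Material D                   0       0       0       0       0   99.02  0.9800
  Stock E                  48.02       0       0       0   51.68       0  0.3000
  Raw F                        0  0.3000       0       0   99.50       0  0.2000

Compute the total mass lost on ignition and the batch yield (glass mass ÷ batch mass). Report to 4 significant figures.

LOI loss = 0.3124 pbw; glass = 91.95 pbw; yield = 99.66%

Every computation maintains full precision in all steps; the intermediate values appear with 4-significant-digit rounding across the worked steps — exactly one rounding goes into each reported result — derived quantities are recomputed using the weight values for 91.95 pbw of glass at full float precision (ignition loss, the six compositions, the yield, the totals, net glass mass) precisely as stated by either problem or answer.
Per-material ignition loss:
  Raw A: 9.711 × 0.001000 = 0.009711 pbw
  Material B: 4.496 × 0.004000 = 0.01798 pbw
  Material C: 10.84 × 0.002000 = 0.02168 pbw
  Material D: 15.75 × 0.009800 = 0.1543 pbw
  Stock E: 5.716 × 0.003000 = 0.01715 pbw
  Raw F: 45.75 × 0.002000 = 0.09150 pbw
Total LOI = 0.3124 pbw
Glass = batch − LOI = 92.26 − 0.3124 = 91.95 pbw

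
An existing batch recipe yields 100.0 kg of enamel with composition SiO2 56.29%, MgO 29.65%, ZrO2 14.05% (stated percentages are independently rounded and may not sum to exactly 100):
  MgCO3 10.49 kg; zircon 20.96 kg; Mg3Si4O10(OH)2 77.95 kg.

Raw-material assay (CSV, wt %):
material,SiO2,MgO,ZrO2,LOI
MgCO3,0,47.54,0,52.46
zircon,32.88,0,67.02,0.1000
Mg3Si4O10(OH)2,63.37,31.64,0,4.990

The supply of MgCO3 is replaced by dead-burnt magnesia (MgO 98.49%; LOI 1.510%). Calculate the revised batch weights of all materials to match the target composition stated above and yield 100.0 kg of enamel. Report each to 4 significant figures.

Revised batch per 100.0 kg enamel:
  dead-burnt magnesia: 5.063 kg
  zircon: 20.96 kg
  Mg3Si4O10(OH)2: 77.95 kg
Total batch = 104.0 kg; LOI loss = 3.987 kg

The intermediate values appear (rounded to 4 significant digits) in the working; each numeric step maintains exact precision all the way through — a single rounding completes every reported result — all derived quantities are rebuilt at full float precision (LOI, three oxide percentages, the totals, the yield, glass mass) from the weighed amounts on 100.0 kg of glass, as written in problem or answer.
Oxide-by-oxide targets in 100.0 kg enamel:
  SiO2: 56.29% × 100.0 = 56.29 kg
  MgO: 29.65% × 100.0 = 29.65 kg
  ZrO2: 14.05% × 100.0 = 14.05 kg
Mass-balance tally per oxide applying the batch weights above, under the basis named above (every target is met by its sum net of answer rounding effects):
  SiO2: 20.96·0.3288 + 77.95·0.6337 = 56.29 kg (target 56.29 kg)
  MgO: 5.063·0.9849 + 77.95·0.3164 = 29.65 kg (target 29.65 kg)
  ZrO2: 20.96·0.6702 = 14.05 kg (target 14.05 kg)
Glass-mass bookkeeping: whole batch net of LOI = 99.99 kg (targets for the oxides total 99.99 kg; the stated basis being 100.0 kg — gaps are rounding artifacts).
Batch total: Σ batch = 104.0 kg; ignition loss, Σ(batch × LOI) = 3.987 kg; glass ÷ batch gives a yield of 96.17%.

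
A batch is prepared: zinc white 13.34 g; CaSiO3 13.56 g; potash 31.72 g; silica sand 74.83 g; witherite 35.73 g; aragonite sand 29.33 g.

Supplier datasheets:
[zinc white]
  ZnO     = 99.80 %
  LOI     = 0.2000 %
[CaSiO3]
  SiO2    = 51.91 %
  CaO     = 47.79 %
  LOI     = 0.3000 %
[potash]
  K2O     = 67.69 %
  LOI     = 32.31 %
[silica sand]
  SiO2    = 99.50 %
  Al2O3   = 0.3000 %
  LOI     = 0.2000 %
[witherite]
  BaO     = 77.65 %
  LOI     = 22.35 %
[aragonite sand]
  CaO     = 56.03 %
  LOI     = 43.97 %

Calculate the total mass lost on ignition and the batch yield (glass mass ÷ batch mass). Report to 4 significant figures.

LOI loss = 31.35 g; glass = 167.2 g; yield = 84.21%

Mid-chain values appear, rounded to 4 significant figures, when written out — every computation carries exact precision at all times; a single rounding yields every reported result — all derived quantities (LOI, the six compositions, glass mass, yield, totals) are rebuilt from the batch weights for 167.2 g of glass at full float precision as given in the question or the answer.
Ignition loss by material:
  zinc white: 13.34 × 0.002000 = 0.02668 g
  CaSiO3: 13.56 × 0.003000 = 0.04068 g
  potash: 31.72 × 0.3231 = 10.25 g
  silica sand: 74.83 × 0.002000 = 0.1497 g
  witherite: 35.73 × 0.2235 = 7.986 g
  aragonite sand: 29.33 × 0.4397 = 12.90 g
Total LOI = 31.35 g
Glass = batch − LOI = 198.5 − 31.35 = 167.2 g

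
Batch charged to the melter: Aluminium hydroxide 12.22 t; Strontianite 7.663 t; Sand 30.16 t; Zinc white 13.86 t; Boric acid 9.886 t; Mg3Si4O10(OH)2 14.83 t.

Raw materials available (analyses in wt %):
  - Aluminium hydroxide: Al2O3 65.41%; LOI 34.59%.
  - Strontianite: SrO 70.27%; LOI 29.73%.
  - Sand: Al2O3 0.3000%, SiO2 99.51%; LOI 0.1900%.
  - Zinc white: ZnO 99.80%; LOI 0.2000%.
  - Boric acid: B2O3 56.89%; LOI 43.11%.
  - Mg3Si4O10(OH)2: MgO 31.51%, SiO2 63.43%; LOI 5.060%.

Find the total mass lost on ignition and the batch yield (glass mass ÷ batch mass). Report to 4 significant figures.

Mid-chain values appear with 4-significant-figure rounding alongside each step. Exact precision is maintained end to end; every reported value takes a single rounding; the derived quantities are rebuilt starting from the weights per 77.02 t of glass at exact precision (the yield, the totals, ignition loss, glass mass, six oxide percentages) precisely as stated by the problem or answer text.
Ignition loss by material:
  Aluminium hydroxide: 12.22 × 0.3459 = 4.227 t
  Strontianite: 7.663 × 0.2973 = 2.278 t
  Sand: 30.16 × 0.001900 = 0.05730 t
  Zinc white: 13.86 × 0.002000 = 0.02772 t
  Boric acid: 9.886 × 0.4311 = 4.262 t
  Mg3Si4O10(OH)2: 14.83 × 0.05060 = 0.7504 t
Total LOI = 11.60 t
Glass = batch − LOI = 88.62 − 11.60 = 77.02 t

LOI loss = 11.60 t; glass = 77.02 t; yield = 86.91%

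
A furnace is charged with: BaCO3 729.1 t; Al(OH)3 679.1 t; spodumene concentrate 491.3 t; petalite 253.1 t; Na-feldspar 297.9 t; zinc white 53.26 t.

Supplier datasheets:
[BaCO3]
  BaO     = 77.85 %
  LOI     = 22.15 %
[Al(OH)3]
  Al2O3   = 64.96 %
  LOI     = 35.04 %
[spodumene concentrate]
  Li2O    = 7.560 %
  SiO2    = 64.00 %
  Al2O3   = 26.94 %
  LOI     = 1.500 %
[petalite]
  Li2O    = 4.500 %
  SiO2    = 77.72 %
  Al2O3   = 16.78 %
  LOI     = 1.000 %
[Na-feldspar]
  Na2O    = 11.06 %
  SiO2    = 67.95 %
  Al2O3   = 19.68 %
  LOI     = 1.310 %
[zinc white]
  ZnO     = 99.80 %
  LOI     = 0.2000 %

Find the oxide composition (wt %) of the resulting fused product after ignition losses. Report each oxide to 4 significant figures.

All internal work runs at full float precision end to end — mid-chain values are printed, rounded to four significant digits, in the working; every reported figure undergoes a single rounding — all derived quantities are rebuilt at full float precision (the yield, ignition loss, the six compositions, the totals, net glass mass) starting from the weights per 2090 t of glass, precisely as stated by either problem or answer.
Per-oxide mass from batch:
  Na2O: 297.9·0.1106 = 32.95 t
  Li2O: 491.3·0.07560 + 253.1·0.04500 = 48.53 t
  SiO2: 491.3·0.6400 + 253.1·0.7772 + 297.9·0.6795 = 713.6 t
  BaO: 729.1·0.7785 = 567.6 t
  ZnO: 53.26·0.9980 = 53.15 t
  Al2O3: 679.1·0.6496 + 491.3·0.2694 + 253.1·0.1678 + 297.9·0.1968 = 674.6 t
LOI: 729.1·0.2215 + 679.1·0.3504 + 491.3·0.01500 + 253.1·0.01000 + 297.9·0.01310 + 53.26·0.002000 = 413.4 t
The glass mass, total less LOI, = 2504 − 413.4 = 2090 t (matching Σ of the oxides)
wt % = 100 × oxide mass / glass mass

Glass mass = 2090 t (batch 2504 − LOI 413.4).
Composition: Na2O 1.576%, Li2O 2.322%, SiO2 34.14%, BaO 27.15%, ZnO 2.543%, Al2O3 32.27%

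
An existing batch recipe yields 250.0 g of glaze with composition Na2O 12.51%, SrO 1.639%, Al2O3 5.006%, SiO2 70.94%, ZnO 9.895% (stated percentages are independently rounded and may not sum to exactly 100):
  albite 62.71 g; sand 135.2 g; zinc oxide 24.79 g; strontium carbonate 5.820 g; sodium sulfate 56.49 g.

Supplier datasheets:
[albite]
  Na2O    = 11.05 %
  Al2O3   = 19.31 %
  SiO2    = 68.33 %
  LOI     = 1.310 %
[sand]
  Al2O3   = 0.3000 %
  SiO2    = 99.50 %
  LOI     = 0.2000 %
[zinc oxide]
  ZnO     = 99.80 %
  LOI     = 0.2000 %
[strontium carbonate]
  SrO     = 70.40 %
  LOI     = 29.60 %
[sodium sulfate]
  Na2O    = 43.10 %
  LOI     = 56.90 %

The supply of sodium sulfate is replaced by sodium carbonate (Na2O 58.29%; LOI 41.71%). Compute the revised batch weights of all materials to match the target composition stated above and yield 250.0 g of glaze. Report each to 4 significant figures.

Revised batch per 250.0 g glaze:
  albite: 62.71 g
  sand: 135.2 g
  zinc oxide: 24.79 g
  strontium carbonate: 5.820 g
  sodium carbonate: 41.77 g
Total batch = 270.3 g; LOI loss = 20.29 g

All arithmetic carries exact precision through every step — working values are displayed, rounded to 4 significant digits, when written out — each reported value is rounded just once — the derived quantities are re-derived using the weight values for 250.0 g of glass at full precision (ignition loss, the totals, five oxide percentages, net glass mass, yield) exactly as shown in question or answer.
Target masses of each oxide per 250.0 g glaze:
  Na2O: 12.51% × 250.0 = 31.28 g
  SrO: 1.639% × 250.0 = 4.098 g
  Al2O3: 5.006% × 250.0 = 12.52 g
  SiO2: 70.94% × 250.0 = 177.4 g
  ZnO: 9.895% × 250.0 = 24.74 g
A balance pass over the oxides, per the reported batch figures, against the basis in use (target by target, the sums agree once rounding is allowed for):
  Na2O: 62.71·0.1105 + 41.77·0.5829 = 31.28 g (target 31.28 g)
  SrO: 5.820·0.7040 = 4.097 g (target 4.098 g)
  Al2O3: 62.71·0.1931 + 135.2·0.003000 = 12.51 g (target 12.52 g)
  SiO2: 62.71·0.6833 + 135.2·0.9950 = 177.4 g (target 177.4 g)
  ZnO: 24.79·0.9980 = 24.74 g (target 24.74 g)
Consistency of the glass mass: the batch minus its LOI: 250.0 g (the Σ of target masses is 250.0 g; against the stated basis, 250.0 g — a pure rounding effect).
Adding the batch up: Σ batch = 270.3 g; ignition loss, Σ(batch × LOI) = 20.29 g; yield, glass over the total, = 92.49%.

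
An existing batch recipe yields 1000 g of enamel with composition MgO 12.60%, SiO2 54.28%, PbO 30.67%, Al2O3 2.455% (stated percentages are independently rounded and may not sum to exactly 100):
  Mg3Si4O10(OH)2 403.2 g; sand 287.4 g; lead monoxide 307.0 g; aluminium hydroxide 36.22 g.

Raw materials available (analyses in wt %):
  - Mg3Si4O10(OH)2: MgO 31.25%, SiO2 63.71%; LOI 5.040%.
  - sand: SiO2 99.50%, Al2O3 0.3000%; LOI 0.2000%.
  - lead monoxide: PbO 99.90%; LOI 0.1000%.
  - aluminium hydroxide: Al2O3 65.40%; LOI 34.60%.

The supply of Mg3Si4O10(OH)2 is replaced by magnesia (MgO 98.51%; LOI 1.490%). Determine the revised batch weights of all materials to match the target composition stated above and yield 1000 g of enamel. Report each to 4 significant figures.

Revised batch per 1000 g enamel:
  magnesia: 127.9 g
  sand: 545.5 g
  lead monoxide: 307.0 g
  aluminium hydroxide: 35.04 g
Total batch = 1015 g; LOI loss = 15.43 g

Each numeric step carries exact precision from first step to last. The intermediate values are printed rounded to 4 significant figures on the page; each reported result is rounded just once. Derived quantities are computed from the weighed amounts per 1000 g of glass in exact precision (four oxide percentages, ignition loss, net glass mass, totals, the yield), exactly as shown in question or answer.
The oxide mass targets at 1000 g enamel:
  MgO: 12.60% × 1000 = 126.0 g
  SiO2: 54.28% × 1000 = 542.8 g
  PbO: 30.67% × 1000 = 306.7 g
  Al2O3: 2.455% × 1000 = 24.55 g
Verifying the oxide balance with the batch weights as given, relative to the basis at hand (every target is met by its sum up to rounding of the answer):
  MgO: 127.9·0.9851 = 126.0 g (target 126.0 g)
  SiO2: 545.5·0.9950 = 542.8 g (target 542.8 g)
  PbO: 307.0·0.9990 = 306.7 g (target 306.7 g)
  Al2O3: 545.5·0.003000 + 35.04·0.6540 = 24.55 g (target 24.55 g)
Glass-mass bookkeeping: net batch after ignition = 1000 g (summing oxide targets gives 1000 g; against the stated basis, 1000 g — differing by rounding only).
Whole-batch sum: Σ batch = 1015 g; loss to ignition Σ batch·LOI = 15.43 g; glass ÷ batch gives a yield of 98.48%.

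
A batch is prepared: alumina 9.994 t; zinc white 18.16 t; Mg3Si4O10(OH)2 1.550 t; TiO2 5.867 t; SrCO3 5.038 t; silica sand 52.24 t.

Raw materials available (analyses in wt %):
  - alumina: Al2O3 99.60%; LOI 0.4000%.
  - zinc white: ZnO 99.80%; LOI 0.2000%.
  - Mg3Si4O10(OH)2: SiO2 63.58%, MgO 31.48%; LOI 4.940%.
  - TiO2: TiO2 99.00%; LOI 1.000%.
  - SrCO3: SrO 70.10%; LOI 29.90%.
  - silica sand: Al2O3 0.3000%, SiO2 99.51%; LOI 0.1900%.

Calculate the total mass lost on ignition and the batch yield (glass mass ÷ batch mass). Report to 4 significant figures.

Working values are printed, rounded to four significant digits, when written out; full float precision is maintained at all times — exactly one rounding goes into each reported result; the derived quantities, including glass mass, the totals, the yield, six oxide percentages, LOI, are re-derived from the weighed amounts on 91.03 t of glass at full precision as they appear in question or answer.
Loss on ignition, line by line:
  alumina: 9.994 × 0.004000 = 0.03998 t
  zinc white: 18.16 × 0.002000 = 0.03632 t
  Mg3Si4O10(OH)2: 1.550 × 0.04940 = 0.07657 t
  TiO2: 5.867 × 0.01000 = 0.05867 t
  SrCO3: 5.038 × 0.2990 = 1.506 t
  silica sand: 52.24 × 0.001900 = 0.09926 t
Total LOI = 1.817 t
Glass = batch − LOI = 92.85 − 1.817 = 91.03 t

LOI loss = 1.817 t; glass = 91.03 t; yield = 98.04%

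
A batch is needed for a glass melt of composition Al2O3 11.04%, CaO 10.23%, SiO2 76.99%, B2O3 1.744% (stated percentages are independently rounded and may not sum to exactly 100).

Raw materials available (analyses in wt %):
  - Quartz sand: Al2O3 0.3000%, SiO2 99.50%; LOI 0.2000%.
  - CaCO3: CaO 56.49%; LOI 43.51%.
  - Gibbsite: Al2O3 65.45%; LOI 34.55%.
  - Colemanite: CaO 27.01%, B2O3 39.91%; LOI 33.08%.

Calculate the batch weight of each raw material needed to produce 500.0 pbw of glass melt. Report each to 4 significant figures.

Intermediates appear (rounded to four significant figures) on the page — every computation maintains exact precision from start to finish — each reported number is rounded exactly once — the derived quantities, including LOI, four oxide percentages, the totals, glass mass, yield, are rebuilt starting from the weights on 500.0 pbw of glass in full precision as they appear in the question or the answer.
Oxide-by-oxide targets in 500.0 pbw glass melt:
  Al2O3: 11.04% × 500.0 = 55.20 pbw
  CaO: 10.23% × 500.0 = 51.15 pbw
  SiO2: 76.99% × 500.0 = 385.0 pbw
  B2O3: 1.744% × 500.0 = 8.720 pbw
Per-oxide balance check given the weights on record, at the basis given (sum by sum, the targets are met within answer rounding):
  Al2O3: 386.9·0.003000 + 82.57·0.6545 = 55.20 pbw (target 55.20 pbw)
  CaO: 80.10·0.5649 + 21.85·0.2701 = 51.15 pbw (target 51.15 pbw)
  SiO2: 386.9·0.9950 = 385.0 pbw (target 385.0 pbw)
  B2O3: 21.85·0.3991 = 8.720 pbw (target 8.720 pbw)
Glass-mass sanity pass: total charge less LOI = 500.0 pbw (summing oxide targets gives 500.0 pbw; against the stated basis, 500.0 pbw — any gap is answer rounding).
Total batch = Σ batch = 571.4 pbw; the LOI term Σ batch·LOI equals 71.38 pbw; yield: glass divided by total = 87.51%.

Batch per 500.0 pbw glass melt:
  Quartz sand: 386.9 pbw
  CaCO3: 80.10 pbw
  Gibbsite: 82.57 pbw
  Colemanite: 21.85 pbw
Total batch = 571.4 pbw; LOI loss = 71.38 pbw; yield = 87.51%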